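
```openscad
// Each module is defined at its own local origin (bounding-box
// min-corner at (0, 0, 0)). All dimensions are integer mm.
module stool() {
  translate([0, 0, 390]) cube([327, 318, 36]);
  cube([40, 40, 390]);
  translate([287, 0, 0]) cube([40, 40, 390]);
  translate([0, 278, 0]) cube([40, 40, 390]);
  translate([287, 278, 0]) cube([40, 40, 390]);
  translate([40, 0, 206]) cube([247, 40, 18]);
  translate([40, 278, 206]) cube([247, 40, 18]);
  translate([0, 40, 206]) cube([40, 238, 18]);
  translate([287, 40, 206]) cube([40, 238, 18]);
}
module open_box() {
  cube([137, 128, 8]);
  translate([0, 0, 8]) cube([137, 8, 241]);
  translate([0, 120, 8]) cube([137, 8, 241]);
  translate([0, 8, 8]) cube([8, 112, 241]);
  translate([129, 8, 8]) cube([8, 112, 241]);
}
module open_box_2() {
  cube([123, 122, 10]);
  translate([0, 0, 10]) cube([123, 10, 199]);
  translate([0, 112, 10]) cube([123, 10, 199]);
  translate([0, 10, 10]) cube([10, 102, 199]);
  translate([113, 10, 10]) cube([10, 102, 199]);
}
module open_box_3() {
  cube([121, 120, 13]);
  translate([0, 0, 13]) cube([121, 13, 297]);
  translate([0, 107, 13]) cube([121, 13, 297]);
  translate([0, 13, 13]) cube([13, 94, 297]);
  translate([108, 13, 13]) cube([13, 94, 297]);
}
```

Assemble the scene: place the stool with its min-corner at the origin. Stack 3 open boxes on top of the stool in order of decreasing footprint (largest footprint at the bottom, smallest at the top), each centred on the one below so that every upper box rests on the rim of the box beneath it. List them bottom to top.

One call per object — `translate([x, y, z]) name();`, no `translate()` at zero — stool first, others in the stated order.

stool();
translate([95, 95, 426]) open_box();
translate([102, 98, 675]) open_box_2();
translate([103, 99, 884]) open_box_3();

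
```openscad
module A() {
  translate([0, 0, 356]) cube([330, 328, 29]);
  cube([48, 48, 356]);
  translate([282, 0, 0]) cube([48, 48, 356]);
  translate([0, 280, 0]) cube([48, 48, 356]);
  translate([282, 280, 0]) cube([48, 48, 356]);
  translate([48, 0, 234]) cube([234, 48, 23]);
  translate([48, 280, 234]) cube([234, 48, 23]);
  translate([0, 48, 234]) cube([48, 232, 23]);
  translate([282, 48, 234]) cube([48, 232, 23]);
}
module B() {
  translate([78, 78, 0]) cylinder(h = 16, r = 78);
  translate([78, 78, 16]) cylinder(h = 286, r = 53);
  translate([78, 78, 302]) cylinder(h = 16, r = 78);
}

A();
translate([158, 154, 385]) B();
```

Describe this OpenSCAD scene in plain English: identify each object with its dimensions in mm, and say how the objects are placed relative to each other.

A is a four-legged stool. The seat is a 330×328×29 mm slab whose top surface is at z = 385 mm; four square legs, each 48×48 mm in cross-section, run from the floor (z = 0) to the underside of the seat, each flush with a corner of the seat. Four stretchers, 48 mm wide and 23 mm tall, connect adjacent legs with their undersides at z = 234 mm, each running between the inner faces of the legs it joins and aligned with the legs' outer faces on the other axis.

B is a spool: two coaxial disc flanges of radius 78 mm and thickness 16 mm, joined by a core cylinder of radius 53 mm and height 286 mm. The lower flange rests on z = 0 and the three cylinders share a vertical axis.

The spool is on top of the stool.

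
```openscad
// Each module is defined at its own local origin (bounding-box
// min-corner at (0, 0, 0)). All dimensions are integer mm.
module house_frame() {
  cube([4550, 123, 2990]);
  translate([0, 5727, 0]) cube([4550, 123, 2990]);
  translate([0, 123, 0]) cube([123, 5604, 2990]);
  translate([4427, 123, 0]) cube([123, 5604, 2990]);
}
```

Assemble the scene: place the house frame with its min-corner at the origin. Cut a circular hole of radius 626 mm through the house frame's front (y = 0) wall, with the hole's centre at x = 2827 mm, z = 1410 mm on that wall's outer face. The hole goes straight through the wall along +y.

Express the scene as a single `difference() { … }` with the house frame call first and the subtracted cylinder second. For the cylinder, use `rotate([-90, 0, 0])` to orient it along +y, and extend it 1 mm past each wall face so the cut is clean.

difference() {
  house_frame();
  translate([2827, -1, 1410]) rotate([-90, 0, 0]) cylinder(h = 125, r = 626);
}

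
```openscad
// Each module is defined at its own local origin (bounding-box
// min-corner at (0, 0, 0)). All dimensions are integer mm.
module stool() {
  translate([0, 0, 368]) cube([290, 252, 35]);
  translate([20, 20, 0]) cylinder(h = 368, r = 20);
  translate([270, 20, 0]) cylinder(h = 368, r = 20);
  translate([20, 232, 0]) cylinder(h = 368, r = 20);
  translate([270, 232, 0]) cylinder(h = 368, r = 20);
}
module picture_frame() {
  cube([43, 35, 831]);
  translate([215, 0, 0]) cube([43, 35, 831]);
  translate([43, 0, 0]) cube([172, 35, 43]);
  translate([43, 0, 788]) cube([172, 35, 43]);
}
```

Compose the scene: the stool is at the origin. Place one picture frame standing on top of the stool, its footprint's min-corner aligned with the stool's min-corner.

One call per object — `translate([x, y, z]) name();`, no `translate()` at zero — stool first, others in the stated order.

stool();
translate([0, 0, 403]) picture_frame();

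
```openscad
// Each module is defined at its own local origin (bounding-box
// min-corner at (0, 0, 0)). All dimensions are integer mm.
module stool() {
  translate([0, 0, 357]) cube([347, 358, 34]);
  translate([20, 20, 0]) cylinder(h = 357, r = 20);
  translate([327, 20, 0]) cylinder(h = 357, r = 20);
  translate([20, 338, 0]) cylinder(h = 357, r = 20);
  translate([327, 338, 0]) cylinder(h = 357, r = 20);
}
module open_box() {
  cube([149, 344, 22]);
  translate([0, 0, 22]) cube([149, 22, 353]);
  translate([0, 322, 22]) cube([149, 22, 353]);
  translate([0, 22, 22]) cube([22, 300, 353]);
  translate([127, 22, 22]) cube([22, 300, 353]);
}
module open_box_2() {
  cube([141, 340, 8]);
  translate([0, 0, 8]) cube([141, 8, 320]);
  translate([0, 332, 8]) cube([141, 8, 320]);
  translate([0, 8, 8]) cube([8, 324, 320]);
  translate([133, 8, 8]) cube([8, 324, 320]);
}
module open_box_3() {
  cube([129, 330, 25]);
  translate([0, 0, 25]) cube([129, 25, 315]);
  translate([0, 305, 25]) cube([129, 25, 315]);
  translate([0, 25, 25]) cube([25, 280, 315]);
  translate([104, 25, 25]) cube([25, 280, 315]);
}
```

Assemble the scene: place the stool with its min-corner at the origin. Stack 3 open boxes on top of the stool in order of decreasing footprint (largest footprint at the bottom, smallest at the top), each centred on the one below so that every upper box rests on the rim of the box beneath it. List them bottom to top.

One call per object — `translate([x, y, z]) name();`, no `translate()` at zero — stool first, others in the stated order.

stool();
translate([99, 7, 391]) open_box();
translate([103, 9, 766]) open_box_2();
translate([109, 14, 1094]) open_box_3();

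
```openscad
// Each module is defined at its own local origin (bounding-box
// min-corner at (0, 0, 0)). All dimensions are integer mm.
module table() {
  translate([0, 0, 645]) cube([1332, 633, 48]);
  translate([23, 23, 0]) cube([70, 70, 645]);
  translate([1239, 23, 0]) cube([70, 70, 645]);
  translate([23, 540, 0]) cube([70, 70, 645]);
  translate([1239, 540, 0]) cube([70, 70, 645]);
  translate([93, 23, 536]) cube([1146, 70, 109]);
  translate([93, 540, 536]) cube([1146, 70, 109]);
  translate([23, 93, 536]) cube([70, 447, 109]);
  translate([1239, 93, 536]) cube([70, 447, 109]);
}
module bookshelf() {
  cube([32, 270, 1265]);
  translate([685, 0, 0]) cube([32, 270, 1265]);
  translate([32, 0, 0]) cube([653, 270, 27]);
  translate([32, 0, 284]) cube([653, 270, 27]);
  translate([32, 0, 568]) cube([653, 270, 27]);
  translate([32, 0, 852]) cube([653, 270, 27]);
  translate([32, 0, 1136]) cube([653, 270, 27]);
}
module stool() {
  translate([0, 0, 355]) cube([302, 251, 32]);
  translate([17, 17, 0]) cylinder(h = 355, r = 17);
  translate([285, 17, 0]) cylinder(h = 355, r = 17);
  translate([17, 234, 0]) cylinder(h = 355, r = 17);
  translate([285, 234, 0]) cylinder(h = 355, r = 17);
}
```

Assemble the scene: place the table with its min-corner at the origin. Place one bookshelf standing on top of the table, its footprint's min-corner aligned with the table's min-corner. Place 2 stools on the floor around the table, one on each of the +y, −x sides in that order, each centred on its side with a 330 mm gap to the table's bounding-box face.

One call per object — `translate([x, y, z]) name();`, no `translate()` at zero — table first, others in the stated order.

table();
translate([0, 0, 693]) bookshelf();
translate([515, 963, 0]) stool();
translate([-632, 191, 0]) stool();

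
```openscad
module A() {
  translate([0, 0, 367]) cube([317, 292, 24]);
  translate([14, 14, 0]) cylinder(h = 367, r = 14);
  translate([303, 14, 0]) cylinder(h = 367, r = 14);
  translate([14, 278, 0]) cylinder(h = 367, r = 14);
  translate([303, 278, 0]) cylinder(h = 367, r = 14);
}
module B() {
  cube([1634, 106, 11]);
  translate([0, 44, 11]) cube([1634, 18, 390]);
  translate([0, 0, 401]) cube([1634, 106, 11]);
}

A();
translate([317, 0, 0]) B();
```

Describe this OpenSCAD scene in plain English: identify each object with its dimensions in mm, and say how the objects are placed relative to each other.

A is a four-legged stool. The seat is 317×292 mm, 24 mm thick, top at z = 391 mm. It stands on four round legs, each 28 mm in diameter, from z = 0 to the seat underside, each leg's axis is inset half a diameter from the nearest pair of seat edges (so the leg's bounding box is flush with the corner).

B is an I-beam lying along x, 1634 mm long. Overall section height 412 mm. Two flanges 106 mm wide (y) and 11 mm thick, one on the floor and one at the top; a web 18 mm thick runs between them, centred on the flange width.

The I-beam is against the stool's +x side, with their −y faces flush.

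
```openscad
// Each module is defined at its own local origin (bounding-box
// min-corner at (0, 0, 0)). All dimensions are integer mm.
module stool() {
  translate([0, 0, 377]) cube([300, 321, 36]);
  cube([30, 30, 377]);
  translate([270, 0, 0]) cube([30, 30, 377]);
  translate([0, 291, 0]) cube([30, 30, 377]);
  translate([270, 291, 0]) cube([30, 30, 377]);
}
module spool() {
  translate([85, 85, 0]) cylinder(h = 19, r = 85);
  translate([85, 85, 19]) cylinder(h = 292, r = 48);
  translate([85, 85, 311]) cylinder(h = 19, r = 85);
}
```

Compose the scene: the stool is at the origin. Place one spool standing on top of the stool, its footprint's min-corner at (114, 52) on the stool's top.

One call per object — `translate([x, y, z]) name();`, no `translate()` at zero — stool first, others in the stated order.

stool();
translate([114, 52, 413]) spool();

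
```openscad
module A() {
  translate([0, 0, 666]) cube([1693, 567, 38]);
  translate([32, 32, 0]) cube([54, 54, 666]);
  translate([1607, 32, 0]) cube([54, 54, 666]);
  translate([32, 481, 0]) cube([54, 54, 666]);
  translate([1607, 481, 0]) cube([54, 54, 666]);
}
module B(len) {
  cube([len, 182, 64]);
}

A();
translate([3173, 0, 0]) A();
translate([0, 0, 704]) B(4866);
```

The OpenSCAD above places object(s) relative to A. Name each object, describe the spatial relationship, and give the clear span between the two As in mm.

Second table starts at x = 3173; first ends at x = 1693; clear span = 3173 − 1693 = 1480 mm.

A is a table. B is a beam. A beam spans the tops of two tables. The clear span between the two tables is 1480 mm.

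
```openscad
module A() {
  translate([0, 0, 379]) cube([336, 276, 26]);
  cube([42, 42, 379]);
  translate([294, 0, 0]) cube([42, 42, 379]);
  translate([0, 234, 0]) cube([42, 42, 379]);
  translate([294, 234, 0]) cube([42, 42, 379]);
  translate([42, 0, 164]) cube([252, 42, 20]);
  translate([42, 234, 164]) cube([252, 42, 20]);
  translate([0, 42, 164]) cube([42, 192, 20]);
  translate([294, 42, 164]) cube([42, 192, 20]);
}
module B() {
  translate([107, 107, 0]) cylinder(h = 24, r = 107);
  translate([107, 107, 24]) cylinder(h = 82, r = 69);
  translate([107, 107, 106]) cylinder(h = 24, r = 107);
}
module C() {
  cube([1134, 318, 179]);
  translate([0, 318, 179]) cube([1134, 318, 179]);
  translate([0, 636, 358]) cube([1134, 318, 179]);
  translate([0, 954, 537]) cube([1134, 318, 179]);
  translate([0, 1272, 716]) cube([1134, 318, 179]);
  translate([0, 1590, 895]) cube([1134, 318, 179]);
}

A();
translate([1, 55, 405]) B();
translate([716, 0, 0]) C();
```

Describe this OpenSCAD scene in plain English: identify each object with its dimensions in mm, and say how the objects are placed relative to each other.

A is a simple wooden stool: a rectangular seat 336 mm (x) by 276 mm (y), 26 mm thick, top face at z = 405 mm, on four square legs, each 42×42 mm in cross-section. The legs rest on z = 0, each flush with a corner of the seat. Four stretchers, 42 mm wide and 20 mm tall, connect adjacent legs with their undersides at z = 164 mm, each running between the inner faces of the legs it joins and aligned with the legs' outer faces on the other axis.

B is a spool: two coaxial disc flanges of radius 107 mm and thickness 24 mm, joined by a core cylinder of radius 69 mm and height 82 mm. The lower flange rests on z = 0 and the three cylinders share a vertical axis.

C is a run of 6 identical solid stair steps. Each tread is 1134×318 mm and each step block is 179 mm high. Step 1 rests on the floor; step k is offset from step 1 by (k−1)×318 mm in y and (k−1)×179 mm in z.

The spool is on top of the stool. The staircase is on the floor beside the stool on its +x side.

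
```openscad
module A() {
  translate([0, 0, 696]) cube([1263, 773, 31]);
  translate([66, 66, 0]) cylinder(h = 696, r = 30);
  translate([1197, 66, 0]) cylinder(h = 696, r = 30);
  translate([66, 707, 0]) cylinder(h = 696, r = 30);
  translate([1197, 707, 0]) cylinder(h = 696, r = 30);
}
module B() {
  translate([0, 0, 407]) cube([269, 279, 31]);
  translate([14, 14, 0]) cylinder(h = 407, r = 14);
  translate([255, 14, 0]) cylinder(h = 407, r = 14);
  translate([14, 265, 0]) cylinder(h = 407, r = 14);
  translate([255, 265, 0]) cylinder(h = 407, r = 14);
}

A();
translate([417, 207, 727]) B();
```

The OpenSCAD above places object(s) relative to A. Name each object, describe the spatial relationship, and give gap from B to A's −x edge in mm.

A is a table. B is a stool. The stool is on top of the table. The gap from the stool to the table's −x edge is 417 mm.

The stool's min-x is at 417; the table's min-x is 0; gap = 417 mm.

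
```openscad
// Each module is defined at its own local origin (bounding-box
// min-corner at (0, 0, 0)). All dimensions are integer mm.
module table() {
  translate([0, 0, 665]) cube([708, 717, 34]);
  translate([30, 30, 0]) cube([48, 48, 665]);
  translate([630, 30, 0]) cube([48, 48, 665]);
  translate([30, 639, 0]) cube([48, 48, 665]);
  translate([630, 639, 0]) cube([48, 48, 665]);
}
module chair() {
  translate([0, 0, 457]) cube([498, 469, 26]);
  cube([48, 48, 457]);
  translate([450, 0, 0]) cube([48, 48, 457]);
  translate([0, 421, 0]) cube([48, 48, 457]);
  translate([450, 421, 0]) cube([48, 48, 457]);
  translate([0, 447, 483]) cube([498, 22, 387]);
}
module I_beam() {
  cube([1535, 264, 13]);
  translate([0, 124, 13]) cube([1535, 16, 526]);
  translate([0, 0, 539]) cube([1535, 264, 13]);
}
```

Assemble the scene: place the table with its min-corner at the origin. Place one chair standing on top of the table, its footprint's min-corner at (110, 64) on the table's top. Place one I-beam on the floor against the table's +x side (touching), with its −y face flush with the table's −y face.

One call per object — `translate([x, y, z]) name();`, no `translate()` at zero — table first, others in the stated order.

table();
translate([110, 64, 699]) chair();
translate([708, 0, 0]) I_beam();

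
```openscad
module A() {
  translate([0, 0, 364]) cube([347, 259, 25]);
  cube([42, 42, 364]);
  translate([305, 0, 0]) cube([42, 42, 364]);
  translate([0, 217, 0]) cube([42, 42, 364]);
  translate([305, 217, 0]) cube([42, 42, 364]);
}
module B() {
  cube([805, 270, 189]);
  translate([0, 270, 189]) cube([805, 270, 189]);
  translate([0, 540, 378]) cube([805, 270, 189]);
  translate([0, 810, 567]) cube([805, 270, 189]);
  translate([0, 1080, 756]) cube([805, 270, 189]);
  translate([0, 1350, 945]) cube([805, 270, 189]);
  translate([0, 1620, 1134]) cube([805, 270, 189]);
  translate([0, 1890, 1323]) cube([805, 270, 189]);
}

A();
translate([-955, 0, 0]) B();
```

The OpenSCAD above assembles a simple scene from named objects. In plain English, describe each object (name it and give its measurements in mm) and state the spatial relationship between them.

A is a four-legged stool. The seat is a 347×259×25 mm slab whose top surface is at z = 389 mm; four square legs, each 42×42 mm in cross-section, run from the floor (z = 0) to the underside of the seat, each flush with a corner of the seat.

B is a straight staircase of 8 solid steps. Each step is 805 mm wide (x), 270 mm deep (y, the going) and 189 mm tall (the rise). The first step rests on the floor; each subsequent step sits one going further in +y and one rise higher in +z, directly behind and above the previous step with no overlap.

The staircase is on the floor beside the stool on its −x side.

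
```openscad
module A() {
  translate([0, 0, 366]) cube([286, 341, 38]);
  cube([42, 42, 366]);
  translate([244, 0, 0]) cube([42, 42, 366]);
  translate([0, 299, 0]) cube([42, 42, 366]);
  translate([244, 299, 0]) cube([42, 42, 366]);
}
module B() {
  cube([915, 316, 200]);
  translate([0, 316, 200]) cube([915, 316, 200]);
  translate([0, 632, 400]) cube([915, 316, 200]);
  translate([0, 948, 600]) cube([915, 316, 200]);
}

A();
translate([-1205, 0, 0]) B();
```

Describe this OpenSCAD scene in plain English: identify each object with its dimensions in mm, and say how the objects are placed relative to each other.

A is a four-legged stool. The seat is 286×341 mm, 38 mm thick, top at z = 404 mm. It stands on four square legs, each 42×42 mm in cross-section, from z = 0 to the seat underside, each flush with a corner of the seat.

B is a run of 4 identical solid stair steps. Each tread is 915×316 mm and each step block is 200 mm high. Step 1 rests on the floor; step k is offset from step 1 by (k−1)×316 mm in y and (k−1)×200 mm in z.

The staircase is on the floor beside the stool on its −x side.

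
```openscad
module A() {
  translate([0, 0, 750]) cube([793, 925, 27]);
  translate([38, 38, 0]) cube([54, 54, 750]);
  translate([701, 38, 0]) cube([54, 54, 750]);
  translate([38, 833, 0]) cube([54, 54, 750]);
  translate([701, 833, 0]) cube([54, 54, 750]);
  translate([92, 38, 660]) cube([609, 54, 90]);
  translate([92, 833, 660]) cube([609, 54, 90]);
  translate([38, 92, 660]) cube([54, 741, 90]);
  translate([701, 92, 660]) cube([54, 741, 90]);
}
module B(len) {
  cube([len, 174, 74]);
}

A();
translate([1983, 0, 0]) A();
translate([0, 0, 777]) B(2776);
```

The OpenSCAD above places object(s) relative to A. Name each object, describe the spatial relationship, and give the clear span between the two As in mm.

A is a table. B is a beam. A beam spans the tops of two tables. The clear span between the two tables is 1190 mm.

Second table starts at x = 1983; first ends at x = 793; clear span = 1983 − 793 = 1190 mm.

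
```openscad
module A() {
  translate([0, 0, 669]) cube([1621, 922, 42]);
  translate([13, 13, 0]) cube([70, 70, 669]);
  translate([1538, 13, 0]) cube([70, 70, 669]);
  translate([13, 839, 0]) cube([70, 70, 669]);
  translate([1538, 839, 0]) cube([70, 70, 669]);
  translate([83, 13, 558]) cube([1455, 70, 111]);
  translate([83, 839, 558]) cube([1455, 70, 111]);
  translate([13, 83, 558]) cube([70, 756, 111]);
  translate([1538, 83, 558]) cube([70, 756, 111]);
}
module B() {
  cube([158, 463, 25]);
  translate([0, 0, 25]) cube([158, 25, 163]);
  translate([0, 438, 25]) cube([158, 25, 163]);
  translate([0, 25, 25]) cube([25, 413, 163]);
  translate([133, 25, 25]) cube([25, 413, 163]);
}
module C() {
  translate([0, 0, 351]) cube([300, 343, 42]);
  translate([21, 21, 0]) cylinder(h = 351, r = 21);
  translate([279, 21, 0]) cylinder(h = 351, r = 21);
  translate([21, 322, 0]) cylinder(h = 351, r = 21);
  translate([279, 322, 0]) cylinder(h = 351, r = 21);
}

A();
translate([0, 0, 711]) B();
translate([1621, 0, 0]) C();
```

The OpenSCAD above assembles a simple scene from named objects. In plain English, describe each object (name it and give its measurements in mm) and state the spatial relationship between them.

A is a table: top 1621 mm (x) × 922 mm (y), 42 mm thick, upper face at z = 711 mm, on four 70×70 mm square legs, each inset 13 mm from the nearest pair of top edges, running from z = 0 to the bottom of the top. Four apron rails, 70 mm thick and 111 mm tall, run between adjacent legs with their top edges flush with the underside of the top and their outer faces flush with the legs' outer faces.

B is an open-topped rectangular box: outside dimensions 158×463×188 mm, with a uniform wall and base thickness of 25 mm. The base is a full 158×463 slab on the floor; four walls sit on top of the base. The front and back walls (the −y and +y sides) span the full width; the two side walls fit between them.

C is a four-legged stool. The seat is 300×343 mm, 42 mm thick, top at z = 393 mm. It stands on four round legs, each 42 mm in diameter, from z = 0 to the seat underside, each leg's axis is inset half a diameter from the nearest pair of seat edges (so the leg's bounding box is flush with the corner).

The open box is on top of the table. The stool is against the table's +x side, with their −y faces flush.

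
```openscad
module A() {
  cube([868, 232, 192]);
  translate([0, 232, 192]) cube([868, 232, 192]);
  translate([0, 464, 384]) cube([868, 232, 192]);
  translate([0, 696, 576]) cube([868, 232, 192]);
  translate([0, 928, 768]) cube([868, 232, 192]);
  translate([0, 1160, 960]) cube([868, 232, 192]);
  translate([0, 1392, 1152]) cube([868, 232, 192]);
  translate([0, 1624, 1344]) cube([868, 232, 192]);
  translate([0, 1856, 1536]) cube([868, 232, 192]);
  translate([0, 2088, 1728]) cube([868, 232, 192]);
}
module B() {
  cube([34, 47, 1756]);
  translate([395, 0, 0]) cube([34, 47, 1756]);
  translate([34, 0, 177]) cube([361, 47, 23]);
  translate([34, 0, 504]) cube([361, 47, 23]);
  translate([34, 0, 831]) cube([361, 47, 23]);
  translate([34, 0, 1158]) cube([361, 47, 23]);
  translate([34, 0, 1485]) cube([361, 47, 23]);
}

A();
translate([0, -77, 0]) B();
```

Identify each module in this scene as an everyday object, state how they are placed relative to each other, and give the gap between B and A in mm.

A is a staircase. B is a ladder. The ladder is on the floor beside the staircase on its −y side. The gap between the ladder and the staircase is 30 mm.

The ladder's nearest face is 30 mm from the staircase's −y face.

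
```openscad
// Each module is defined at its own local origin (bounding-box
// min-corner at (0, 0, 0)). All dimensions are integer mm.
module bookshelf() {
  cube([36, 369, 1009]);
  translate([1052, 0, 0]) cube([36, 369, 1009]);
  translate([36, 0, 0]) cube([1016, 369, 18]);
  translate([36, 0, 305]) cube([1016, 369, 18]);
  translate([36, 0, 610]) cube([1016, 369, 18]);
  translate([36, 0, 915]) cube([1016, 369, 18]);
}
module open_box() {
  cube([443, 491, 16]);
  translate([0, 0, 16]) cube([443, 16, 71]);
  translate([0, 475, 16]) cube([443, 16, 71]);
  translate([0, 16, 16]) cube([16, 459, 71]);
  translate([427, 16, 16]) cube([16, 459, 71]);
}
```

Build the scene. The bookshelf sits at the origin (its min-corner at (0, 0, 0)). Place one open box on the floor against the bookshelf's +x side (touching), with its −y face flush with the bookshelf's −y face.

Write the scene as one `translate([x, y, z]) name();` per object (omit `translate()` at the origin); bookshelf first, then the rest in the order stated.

bookshelf();
translate([1088, 0, 0]) open_box();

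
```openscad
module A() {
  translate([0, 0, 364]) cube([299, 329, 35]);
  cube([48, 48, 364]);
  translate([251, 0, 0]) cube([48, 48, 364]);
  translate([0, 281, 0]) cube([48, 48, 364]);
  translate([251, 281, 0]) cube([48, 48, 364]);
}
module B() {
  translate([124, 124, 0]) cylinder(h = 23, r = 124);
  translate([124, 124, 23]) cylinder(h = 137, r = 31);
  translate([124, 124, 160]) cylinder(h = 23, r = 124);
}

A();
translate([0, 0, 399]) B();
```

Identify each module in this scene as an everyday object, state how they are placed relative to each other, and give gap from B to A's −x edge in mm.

The spool's min-x is at 0; the stool's min-x is 0; gap = 0 mm.

A is a stool. B is a spool. The spool is on top of the stool. The gap from the spool to the stool's −x edge is 0 mm.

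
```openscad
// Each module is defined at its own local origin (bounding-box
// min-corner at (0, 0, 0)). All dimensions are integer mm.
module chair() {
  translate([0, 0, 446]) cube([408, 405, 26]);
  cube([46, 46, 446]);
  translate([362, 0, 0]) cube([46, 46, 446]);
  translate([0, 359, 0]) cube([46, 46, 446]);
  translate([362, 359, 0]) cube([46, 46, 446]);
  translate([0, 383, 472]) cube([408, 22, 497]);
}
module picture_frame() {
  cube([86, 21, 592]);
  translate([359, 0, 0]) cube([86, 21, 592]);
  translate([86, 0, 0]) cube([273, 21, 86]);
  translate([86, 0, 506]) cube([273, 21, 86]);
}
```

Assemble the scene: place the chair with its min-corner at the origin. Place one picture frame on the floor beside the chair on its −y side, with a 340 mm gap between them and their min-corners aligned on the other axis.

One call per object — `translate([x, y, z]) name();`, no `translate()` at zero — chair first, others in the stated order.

chair();
translate([0, -361, 0]) picture_frame();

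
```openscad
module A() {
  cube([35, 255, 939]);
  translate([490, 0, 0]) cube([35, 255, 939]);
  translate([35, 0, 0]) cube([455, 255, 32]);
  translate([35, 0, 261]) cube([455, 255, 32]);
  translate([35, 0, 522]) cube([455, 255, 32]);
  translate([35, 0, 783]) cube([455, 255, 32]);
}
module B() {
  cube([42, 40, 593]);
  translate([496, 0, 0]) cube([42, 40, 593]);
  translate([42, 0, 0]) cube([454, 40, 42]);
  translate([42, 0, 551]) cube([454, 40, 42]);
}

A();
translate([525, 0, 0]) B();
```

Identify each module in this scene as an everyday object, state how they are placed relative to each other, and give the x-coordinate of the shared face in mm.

A is a bookshelf. B is a picture frame. The picture frame is against the bookshelf's +x side, with their −y faces flush. The x-coordinate of the shared face is 525 mm.

The bookshelf's +x face and the picture frame's −x face are both at x = 525 mm.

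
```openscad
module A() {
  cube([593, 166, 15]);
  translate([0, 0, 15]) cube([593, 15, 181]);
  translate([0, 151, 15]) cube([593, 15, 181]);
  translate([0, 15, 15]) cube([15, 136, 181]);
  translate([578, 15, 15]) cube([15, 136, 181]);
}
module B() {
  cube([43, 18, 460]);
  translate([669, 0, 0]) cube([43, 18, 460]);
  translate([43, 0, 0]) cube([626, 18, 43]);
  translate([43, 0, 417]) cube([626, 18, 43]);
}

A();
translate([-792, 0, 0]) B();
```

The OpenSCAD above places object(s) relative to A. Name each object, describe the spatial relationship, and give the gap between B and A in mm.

A is an open box. B is a picture frame. The picture frame is on the floor beside the open box on its −x side. The gap between the picture frame and the open box is 80 mm.

The picture frame's nearest face is 80 mm from the open box's −x face.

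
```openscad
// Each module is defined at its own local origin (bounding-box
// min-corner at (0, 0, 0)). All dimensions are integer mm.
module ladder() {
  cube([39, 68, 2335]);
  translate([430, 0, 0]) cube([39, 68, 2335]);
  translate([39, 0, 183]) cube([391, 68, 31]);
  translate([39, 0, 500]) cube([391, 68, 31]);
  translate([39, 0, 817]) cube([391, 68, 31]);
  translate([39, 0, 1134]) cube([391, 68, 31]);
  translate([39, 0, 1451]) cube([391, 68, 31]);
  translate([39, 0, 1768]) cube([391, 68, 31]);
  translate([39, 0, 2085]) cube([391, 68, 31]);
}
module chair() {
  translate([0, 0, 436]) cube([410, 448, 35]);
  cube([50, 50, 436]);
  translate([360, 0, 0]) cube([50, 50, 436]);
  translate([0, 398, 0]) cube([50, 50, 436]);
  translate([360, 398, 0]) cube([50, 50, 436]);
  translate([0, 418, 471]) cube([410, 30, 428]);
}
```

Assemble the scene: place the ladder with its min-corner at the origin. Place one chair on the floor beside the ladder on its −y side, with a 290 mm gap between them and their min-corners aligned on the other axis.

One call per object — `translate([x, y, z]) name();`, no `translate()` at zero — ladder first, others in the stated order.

ladder();
translate([0, -738, 0]) chair();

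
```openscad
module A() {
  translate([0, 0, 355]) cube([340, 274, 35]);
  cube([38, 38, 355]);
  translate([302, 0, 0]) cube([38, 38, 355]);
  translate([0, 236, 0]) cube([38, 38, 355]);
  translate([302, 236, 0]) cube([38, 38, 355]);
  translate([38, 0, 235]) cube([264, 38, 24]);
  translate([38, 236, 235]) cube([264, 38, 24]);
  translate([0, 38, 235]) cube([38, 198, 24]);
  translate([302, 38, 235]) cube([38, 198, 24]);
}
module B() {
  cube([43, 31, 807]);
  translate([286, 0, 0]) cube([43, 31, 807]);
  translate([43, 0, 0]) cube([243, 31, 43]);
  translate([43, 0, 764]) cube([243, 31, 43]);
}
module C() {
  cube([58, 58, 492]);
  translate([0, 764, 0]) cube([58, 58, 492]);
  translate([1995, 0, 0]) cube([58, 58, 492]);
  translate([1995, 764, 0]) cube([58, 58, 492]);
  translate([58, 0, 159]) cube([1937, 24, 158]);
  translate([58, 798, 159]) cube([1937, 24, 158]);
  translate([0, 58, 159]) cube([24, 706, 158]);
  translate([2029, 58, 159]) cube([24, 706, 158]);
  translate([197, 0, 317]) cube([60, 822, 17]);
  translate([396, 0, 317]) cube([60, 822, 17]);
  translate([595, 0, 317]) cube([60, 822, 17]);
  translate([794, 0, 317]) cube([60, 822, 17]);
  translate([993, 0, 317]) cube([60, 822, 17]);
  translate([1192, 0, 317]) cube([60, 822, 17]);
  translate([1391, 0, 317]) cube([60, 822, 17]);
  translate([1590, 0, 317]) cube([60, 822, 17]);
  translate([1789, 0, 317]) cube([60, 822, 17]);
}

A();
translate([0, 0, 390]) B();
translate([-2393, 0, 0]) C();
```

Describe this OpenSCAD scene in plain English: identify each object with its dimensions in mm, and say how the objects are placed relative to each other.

A is a four-legged stool. The seat is a 340×274×35 mm slab whose top surface is at z = 390 mm; four square legs, each 38×38 mm in cross-section, run from the floor (z = 0) to the underside of the seat, each flush with a corner of the seat. Four stretchers, 38 mm wide and 24 mm tall, connect adjacent legs with their undersides at z = 235 mm, each running between the inner faces of the legs it joins and aligned with the legs' outer faces on the other axis.

B is a rectangular picture frame lying in the x–z plane (depth along y). The opening is 243 mm wide (x) by 721 mm tall (z), surrounded by a border 43 mm wide on all four sides. The frame is 31 mm deep and is made of two full-height vertical stiles with two horizontal rails fitted between them.

C is a bed frame 2053 mm long (x) by 822 mm wide (y). Four 58×58 mm corner posts, 492 mm tall, at the corners of the footprint. Four rails of 24 mm thickness and 158 mm height run between adjacent posts with their undersides at z = 159 mm, their outer faces flush with the outside of the frame (the two x-running rails run between the posts' inner faces; the two y-running rails run between the posts' inner faces). 9 slats, each 60 mm wide (x) and 17 mm thick, lie across the top of the two x-running rails, running the full 822 mm width of the frame in y; the slats are evenly spaced along x between the inner faces of the end posts with equal gaps (rounded down to the nearest mm) at the −x end and between each pair — any rounding remainder accumulates at the +x end.

The picture frame is on top of the stool. The bed frame is on the floor beside the stool on its −x side.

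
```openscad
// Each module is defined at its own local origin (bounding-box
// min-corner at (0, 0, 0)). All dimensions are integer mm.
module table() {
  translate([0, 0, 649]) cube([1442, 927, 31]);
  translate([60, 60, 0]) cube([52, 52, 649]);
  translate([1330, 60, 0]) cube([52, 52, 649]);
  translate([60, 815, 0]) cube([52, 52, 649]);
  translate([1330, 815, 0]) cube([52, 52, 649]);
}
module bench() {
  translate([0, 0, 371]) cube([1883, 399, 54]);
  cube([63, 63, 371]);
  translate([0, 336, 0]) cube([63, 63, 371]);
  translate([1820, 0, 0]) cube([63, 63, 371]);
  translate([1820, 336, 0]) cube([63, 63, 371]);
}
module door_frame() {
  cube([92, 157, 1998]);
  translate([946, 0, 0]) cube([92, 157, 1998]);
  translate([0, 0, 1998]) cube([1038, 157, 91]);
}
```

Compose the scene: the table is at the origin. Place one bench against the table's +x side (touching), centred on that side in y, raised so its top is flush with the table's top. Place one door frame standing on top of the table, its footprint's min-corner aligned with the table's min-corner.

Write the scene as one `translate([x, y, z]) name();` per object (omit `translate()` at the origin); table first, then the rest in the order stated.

table();
translate([1442, 264, 255]) bench();
translate([0, 0, 680]) door_frame();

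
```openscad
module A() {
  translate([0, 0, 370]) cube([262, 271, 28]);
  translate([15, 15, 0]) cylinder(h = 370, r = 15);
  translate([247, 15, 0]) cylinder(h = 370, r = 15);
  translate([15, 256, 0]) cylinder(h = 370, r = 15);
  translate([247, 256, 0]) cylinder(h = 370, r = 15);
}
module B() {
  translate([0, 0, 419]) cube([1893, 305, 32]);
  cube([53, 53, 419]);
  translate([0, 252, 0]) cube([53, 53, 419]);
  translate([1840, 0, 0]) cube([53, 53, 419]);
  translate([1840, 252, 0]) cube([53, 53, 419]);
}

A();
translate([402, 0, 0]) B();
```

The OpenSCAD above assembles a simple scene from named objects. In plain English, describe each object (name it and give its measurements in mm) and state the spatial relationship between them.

A is a simple wooden stool: a rectangular seat 262 mm (x) by 271 mm (y), 28 mm thick, top face at z = 398 mm, on four round legs, each 30 mm in diameter. The legs rest on z = 0, each leg's axis is inset half a diameter from the nearest pair of seat edges (so the leg's bounding box is flush with the corner).

B is a long wooden bench with a 1893 mm (x) × 305 mm (y) seat, 32 mm thick, its top surface 451 mm above the floor. Four 53 mm square legs at the seat corners, flush with the edges, run from z = 0 to the seat underside.

The bench is on the floor beside the stool on its +x side.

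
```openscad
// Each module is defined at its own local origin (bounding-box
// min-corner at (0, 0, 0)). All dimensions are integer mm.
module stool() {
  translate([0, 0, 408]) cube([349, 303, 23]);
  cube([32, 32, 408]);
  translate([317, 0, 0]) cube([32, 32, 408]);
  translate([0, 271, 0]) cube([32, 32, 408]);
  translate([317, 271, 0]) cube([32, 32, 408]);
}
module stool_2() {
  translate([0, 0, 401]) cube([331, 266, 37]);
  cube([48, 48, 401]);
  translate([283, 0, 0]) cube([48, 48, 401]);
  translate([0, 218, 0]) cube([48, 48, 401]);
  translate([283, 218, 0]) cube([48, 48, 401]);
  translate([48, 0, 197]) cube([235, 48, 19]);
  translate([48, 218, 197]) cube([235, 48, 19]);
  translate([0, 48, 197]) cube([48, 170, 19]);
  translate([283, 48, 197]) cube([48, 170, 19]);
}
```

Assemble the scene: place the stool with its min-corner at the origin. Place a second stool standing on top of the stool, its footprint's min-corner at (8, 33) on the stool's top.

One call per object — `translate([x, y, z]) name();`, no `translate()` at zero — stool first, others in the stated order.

stool();
translate([8, 33, 431]) stool_2();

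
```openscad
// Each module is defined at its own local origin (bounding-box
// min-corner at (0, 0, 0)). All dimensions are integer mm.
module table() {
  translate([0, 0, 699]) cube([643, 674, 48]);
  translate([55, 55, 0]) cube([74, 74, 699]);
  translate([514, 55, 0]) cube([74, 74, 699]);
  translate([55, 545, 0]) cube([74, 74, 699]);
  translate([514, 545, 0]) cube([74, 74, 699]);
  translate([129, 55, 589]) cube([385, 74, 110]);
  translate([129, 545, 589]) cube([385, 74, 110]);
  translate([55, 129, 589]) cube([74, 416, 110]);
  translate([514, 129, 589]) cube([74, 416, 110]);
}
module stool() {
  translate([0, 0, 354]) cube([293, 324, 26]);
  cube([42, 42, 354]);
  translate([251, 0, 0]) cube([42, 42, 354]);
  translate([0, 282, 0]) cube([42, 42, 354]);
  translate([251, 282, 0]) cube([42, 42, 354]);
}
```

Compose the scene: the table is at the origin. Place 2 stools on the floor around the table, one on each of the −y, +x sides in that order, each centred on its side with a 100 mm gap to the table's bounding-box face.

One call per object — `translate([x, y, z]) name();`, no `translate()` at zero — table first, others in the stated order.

table();
translate([175, -424, 0]) stool();
translate([743, 175, 0]) stool();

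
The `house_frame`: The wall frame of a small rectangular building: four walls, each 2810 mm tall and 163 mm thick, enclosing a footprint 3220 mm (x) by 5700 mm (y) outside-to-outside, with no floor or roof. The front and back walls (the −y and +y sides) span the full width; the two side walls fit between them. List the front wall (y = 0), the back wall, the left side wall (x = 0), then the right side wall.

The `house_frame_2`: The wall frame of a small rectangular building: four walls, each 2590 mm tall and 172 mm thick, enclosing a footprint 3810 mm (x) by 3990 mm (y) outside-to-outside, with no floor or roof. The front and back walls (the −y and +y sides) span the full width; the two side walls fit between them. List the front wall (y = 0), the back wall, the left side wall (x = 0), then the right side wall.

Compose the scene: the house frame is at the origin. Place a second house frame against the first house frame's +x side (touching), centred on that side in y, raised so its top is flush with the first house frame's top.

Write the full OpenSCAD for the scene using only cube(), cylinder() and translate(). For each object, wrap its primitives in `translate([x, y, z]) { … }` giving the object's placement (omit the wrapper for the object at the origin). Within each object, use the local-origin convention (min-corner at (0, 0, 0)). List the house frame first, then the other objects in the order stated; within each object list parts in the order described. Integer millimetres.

cube([3220, 163, 2810]);
translate([0, 5537, 0]) cube([3220, 163, 2810]);
translate([0, 163, 0]) cube([163, 5374, 2810]);
translate([3057, 163, 0]) cube([163, 5374, 2810]);
translate([3220, 855, 220]) {
  cube([3810, 172, 2590]);
  translate([0, 3818, 0]) cube([3810, 172, 2590]);
  translate([0, 172, 0]) cube([172, 3646, 2590]);
  translate([3638, 172, 0]) cube([172, 3646, 2590]);
}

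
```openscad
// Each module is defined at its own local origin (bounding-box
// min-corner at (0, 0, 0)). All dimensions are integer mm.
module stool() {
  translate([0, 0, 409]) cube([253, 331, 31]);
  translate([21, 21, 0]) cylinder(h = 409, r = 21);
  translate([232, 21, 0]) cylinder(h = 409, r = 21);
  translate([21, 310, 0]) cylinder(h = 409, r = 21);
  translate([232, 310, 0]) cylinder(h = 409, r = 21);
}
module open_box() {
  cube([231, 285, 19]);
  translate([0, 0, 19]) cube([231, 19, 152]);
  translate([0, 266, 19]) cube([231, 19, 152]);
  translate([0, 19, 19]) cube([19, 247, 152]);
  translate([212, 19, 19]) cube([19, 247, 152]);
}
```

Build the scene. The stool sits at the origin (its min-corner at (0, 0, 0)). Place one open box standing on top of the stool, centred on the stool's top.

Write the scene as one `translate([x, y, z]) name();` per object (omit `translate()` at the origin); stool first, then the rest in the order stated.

stool();
translate([11, 23, 440]) open_box();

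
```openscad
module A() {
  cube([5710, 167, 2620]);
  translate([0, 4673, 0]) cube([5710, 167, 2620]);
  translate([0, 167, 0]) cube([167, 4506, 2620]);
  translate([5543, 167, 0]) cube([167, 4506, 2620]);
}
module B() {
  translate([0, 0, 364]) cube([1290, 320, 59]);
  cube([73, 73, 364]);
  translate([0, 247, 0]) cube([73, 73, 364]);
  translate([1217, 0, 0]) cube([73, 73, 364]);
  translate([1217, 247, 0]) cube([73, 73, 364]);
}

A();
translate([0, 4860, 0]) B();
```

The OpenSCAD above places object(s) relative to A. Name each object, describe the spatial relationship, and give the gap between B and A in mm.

The bench's nearest face is 20 mm from the house frame's +y face.

A is a house frame. B is a bench. The bench is on the floor beside the house frame on its +y side. The gap between the bench and the house frame is 20 mm.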